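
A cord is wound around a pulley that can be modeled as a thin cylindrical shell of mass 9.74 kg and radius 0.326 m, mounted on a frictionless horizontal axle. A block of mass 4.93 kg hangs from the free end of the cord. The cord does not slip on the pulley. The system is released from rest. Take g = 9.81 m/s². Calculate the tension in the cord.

T ≈ 32.1 N

I = MR² = (9.74)(0.326)² = 1.035 kg·m².
Block: mg − T = ma. Pulley: TR = Iα. No-slip: a = αR, so T = (I/R²)a = 9.740·a.
Then mg = (m + 9.740)a, so a = (4.93)(9.81)/(4.93 + 9.740) = 3.297 m/s².
T = 9.740·a = 32.11 N.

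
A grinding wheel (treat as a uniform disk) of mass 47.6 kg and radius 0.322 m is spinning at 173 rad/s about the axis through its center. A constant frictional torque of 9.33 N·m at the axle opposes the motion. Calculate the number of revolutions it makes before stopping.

I = ½MR² = (1/2)(47.6)(0.322)² = 2.468 kg·m².
The net torque has magnitude 9.33 N·m, opposing ω.
|α| = τ/I = 9.330/2.468 = 3.781 rad/s² (deceleration).
ω² = ω₀² − 2|α|θ with ω = 0 ⇒ θ = ω₀²/(2|α|) = 3958 rad = 629.9 rev.

≈ 630 revolutions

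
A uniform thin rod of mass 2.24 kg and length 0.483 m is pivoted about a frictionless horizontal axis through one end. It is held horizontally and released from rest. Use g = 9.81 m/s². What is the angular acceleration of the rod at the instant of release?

α ≈ 30.5 rad/s²

About the pivot, I = (1/3)ML² = (1/3)(2.24)(0.483)² = 0.1742 kg·m².
The weight acts at the center, a distance L/2 = 0.2415 m from the pivot; τ = Mg(L/2) = 5.307 N·m.
α = τ/I = 5.307/0.1742 = 30.47 rad/s².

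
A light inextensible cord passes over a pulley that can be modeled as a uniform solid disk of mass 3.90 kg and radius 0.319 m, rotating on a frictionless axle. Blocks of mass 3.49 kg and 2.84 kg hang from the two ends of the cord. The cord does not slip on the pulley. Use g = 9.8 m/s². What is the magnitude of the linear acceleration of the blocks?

I = ½MR² = (1/2)(3.90)(0.319)² = 0.1984 kg·m².
Heavier block: m₁g − T₁ = m₁a. Lighter block: T₂ − m₂g = m₂a.
Pulley: (T₁ − T₂)R = Iα = I(a/R), so T₁ − T₂ = (I/R²)a = (1/2)M_p a = 1.950·a.
Adding the three: (m₁ − m₂)g = (m₁ + m₂ + 1.950)a, so a = (3.49 − 2.84)(9.8)/(3.49 + 2.84 + 1.950) = 0.7693 m/s².

a ≈ 0.769 m/s²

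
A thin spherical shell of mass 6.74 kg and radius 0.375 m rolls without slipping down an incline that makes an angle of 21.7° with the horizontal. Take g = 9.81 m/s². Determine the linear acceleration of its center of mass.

a ≈ 2.18 m/s²

Translation along the incline: Mg sinθ − f = Ma.
Rotation about the center: fR = Iα with I = (2/3)MR². No-slip gives a = αR, so f = (I/R²)a = (2/3)M a.
Substituting: Mg sinθ = (1 + 0.6667)Ma, so a = g sinθ/(1 + 0.6667) = (9.81) sin 21.7° / 1.667 = 2.176 m/s².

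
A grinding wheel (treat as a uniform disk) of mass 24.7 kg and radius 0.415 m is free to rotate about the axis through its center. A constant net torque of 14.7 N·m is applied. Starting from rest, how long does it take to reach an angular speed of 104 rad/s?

I = ½MR² = (1/2)(24.7)(0.415)² = 2.127 kg·m².
α = τ/I = 14.7/2.127 = 6.911 rad/s².
ω = αt ⇒ t = ω/α = 104/6.911 = 15.05 s.

t ≈ 15.0 s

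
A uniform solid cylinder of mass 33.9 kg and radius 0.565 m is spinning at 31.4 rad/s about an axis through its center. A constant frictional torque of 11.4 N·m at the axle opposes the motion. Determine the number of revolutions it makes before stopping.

I = ½MR² = (1/2)(33.9)(0.565)² = 5.411 kg·m².
The net torque has magnitude 11.4 N·m, opposing ω.
|α| = τ/I = 11.40/5.411 = 2.107 rad/s² (deceleration).
ω² = ω₀² − 2|α|θ with ω = 0 ⇒ θ = ω₀²/(2|α|) = 234.0 rad = 37.24 rev.

≈ 37.2 revolutions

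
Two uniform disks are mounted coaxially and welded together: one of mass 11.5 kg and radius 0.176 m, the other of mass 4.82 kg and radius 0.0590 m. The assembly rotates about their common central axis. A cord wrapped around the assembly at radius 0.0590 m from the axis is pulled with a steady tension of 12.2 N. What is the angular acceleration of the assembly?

α ≈ 3.86 rad/s²

I = ½M₁R₁² + ½M₂R₂² = ½(11.5)(0.176)² + ½(4.82)(0.0590)² = 0.1865 kg·m².
τ = F r = (12.2)(0.0590) = 0.7198 N·m.
α = τ/I = 0.7198/0.1865 = 3.859 rad/s².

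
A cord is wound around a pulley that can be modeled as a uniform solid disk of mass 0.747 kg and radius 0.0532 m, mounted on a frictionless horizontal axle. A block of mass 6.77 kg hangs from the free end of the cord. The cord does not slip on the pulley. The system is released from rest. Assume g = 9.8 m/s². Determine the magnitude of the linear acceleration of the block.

I = ½MR² = (1/2)(0.747)(0.0532)² = 0.001057 kg·m².
Block: mg − T = ma. Pulley: TR = Iα. No-slip: a = αR, so T = (I/R²)a = 0.3735·a.
Then mg = (m + 0.3735)a, so a = (6.77)(9.8)/(6.77 + 0.3735) = 9.288 m/s².

a ≈ 9.29 m/s²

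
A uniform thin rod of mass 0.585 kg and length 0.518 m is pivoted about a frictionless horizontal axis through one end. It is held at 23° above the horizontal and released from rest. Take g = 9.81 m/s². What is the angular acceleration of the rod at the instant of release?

α ≈ 26.1 rad/s²

About the pivot, I = (1/3)ML² = (1/3)(0.585)(0.518)² = 0.05232 kg·m².
The weight acts at the center, a distance L/2 = 0.2590 m from the pivot; τ = Mg(L/2) cos 23° = 1.368 N·m.
α = τ/I = 1.368/0.05232 = 26.15 rad/s².
(Equivalently α = (3g/(2L)) cos 23° = 26.15 rad/s².)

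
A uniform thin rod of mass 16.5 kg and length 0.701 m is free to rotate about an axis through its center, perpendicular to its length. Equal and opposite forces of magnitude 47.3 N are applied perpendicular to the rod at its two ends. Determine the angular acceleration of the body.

I = (1/12)ML² = (1/12)(16.5)(0.701)² = 0.6757 kg·m².
The couple gives τ = F·(L/2) + F·(L/2) = F L = (47.3)(0.701) = 33.16 N·m.
From τ = Iα: α = 33.16/0.6757 = 49.07 rad/s².

α ≈ 49.1 rad/s²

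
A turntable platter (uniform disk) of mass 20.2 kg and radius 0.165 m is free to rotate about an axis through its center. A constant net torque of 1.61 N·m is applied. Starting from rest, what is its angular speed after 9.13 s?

ω ≈ 53.5 rad/s

I = ½MR² = (1/2)(20.2)(0.165)² = 0.2750 kg·m².
α = τ/I = 1.61/0.2750 = 5.855 rad/s².
ω = ω₀ + αt = 0 + (5.855)(9.13) = 53.46 rad/s.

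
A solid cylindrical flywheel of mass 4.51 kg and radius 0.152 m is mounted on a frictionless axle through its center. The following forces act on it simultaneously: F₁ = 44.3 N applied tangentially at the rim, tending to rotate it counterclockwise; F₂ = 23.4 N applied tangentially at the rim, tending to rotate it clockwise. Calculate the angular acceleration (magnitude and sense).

I = ½MR² = (1/2)(4.51)(0.152)² = 0.05210 kg·m².
Taking counterclockwise as positive: τ₁ = +(44.3)(0.152) = +6.734 N·m; τ₂ = −(23.4)(0.152) = −3.557 N·m.
Net torque τ = 3.177 N·m.
α = τ/I = 3.177/0.05210 = 60.98 rad/s².

α ≈ 61.0 rad/s², counterclockwise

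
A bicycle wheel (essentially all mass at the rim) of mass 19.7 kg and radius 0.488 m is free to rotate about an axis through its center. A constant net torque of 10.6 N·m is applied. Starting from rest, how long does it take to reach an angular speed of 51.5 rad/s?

I = MR² = (19.7)(0.488)² = 4.691 kg·m².
α = τ/I = 10.6/4.691 = 2.259 rad/s².
ω = αt ⇒ t = ω/α = 51.5/2.259 = 22.79 s.

t ≈ 22.8 s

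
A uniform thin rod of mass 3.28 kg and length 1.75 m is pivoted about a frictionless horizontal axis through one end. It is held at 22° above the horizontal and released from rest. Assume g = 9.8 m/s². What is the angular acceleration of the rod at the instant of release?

α ≈ 7.79 rad/s²

About the pivot, I = (1/3)ML² = (1/3)(3.28)(1.75)² = 3.348 kg·m².
The weight acts at the center, a distance L/2 = 0.8750 m from the pivot; τ = Mg(L/2) cos 22° = 26.08 N·m.
α = τ/I = 26.08/3.348 = 7.788 rad/s².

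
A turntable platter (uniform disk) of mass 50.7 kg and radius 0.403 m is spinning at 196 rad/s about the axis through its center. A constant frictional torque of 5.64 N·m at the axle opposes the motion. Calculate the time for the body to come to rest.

I = ½MR² = (1/2)(50.7)(0.403)² = 4.117 kg·m².
The net torque has magnitude 5.64 N·m, opposing ω.
|α| = τ/I = 5.640/4.117 = 1.370 rad/s² (deceleration).
0 = ω₀ − |α|t ⇒ t = ω₀/|α| = 196/1.370 = 143.1 s.

t ≈ 143 s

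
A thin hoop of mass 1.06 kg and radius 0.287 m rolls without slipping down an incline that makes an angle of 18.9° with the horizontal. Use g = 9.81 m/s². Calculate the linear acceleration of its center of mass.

a ≈ 1.59 m/s²

Translation along the incline: Mg sinθ − f = Ma.
Rotation about the center: fR = Iα with I = MR². No-slip gives a = αR, so f = (I/R²)a = M a.
Substituting: Mg sinθ = (1 + 1.000)Ma, so a = g sinθ/(1 + 1.000) = (9.81) sin 18.9° / 2.000 = 1.589 m/s².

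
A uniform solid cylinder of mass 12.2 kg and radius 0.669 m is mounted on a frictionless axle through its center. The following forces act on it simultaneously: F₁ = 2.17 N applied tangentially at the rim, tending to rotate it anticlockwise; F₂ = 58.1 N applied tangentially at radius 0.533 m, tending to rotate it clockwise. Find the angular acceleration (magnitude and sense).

α ≈ 10.8 rad/s², clockwise

I = ½MR² = (1/2)(12.2)(0.669)² = 2.730 kg·m².
Taking anticlockwise as positive: τ₁ = +(2.17)(0.669) = +1.452 N·m; τ₂ = −(58.1)(0.533) = −30.97 N·m.
Net torque τ = -29.52 N·m.
α = τ/I = -29.52/2.730 = -10.81 rad/s².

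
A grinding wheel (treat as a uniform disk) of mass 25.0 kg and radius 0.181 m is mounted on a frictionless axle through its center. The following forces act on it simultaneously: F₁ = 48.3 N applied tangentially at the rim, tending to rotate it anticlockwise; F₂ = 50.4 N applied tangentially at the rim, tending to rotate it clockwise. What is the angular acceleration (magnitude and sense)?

α ≈ 0.928 rad/s², clockwise

I = ½MR² = (1/2)(25.0)(0.181)² = 0.4095 kg·m².
Taking anticlockwise as positive: τ₁ = +(48.3)(0.181) = +8.742 N·m; τ₂ = −(50.4)(0.181) = −9.122 N·m.
Net torque τ = -0.3801 N·m.
α = τ/I = -0.3801/0.4095 = -0.9282 rad/s².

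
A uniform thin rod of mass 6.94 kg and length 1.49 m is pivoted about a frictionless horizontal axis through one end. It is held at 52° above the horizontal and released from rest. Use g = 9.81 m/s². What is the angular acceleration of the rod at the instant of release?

About the pivot, I = (1/3)ML² = (1/3)(6.94)(1.49)² = 5.136 kg·m².
The weight acts at the center, a distance L/2 = 0.7450 m from the pivot; τ = Mg(L/2) cos 52° = 31.23 N·m.
α = τ/I = 31.23/5.136 = 6.080 rad/s².
(Equivalently α = (3g/(2L)) cos 52° = 6.080 rad/s².)

α ≈ 6.08 rad/s²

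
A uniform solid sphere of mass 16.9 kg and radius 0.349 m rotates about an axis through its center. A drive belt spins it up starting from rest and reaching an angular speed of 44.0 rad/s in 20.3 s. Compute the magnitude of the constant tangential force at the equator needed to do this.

F ≈ 5.11 N

I = (2/5)MR² = (2/5)(16.9)(0.349)² = 0.8234 kg·m².
α = Δω/Δt = (44.0 − 0)/20.3 = 2.167 rad/s².
The required torque is τ = Iα = (0.8234)(2.167) = 1.785 N·m.
A tangential force at the equator gives τ = FR, so F = τ/R = 1.785/0.349 = 5.114 N.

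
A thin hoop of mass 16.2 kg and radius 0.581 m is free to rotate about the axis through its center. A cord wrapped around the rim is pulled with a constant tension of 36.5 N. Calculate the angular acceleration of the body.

α ≈ 3.88 rad/s²

I = MR² = (16.2)(0.581)² = 5.468 kg·m².
τ = F R = (36.5)(0.581) = 21.21 N·m.
From τ = Iα: α = 21.21/5.468 = 3.878 rad/s².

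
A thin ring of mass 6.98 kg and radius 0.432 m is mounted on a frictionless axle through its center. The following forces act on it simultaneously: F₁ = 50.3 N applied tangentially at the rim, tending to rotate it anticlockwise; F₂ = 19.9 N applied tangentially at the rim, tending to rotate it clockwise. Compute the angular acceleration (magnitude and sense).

I = MR² = (6.98)(0.432)² = 1.303 kg·m².
Taking anticlockwise as positive: τ₁ = +(50.3)(0.432) = +21.73 N·m; τ₂ = −(19.9)(0.432) = −8.597 N·m.
Net torque τ = 13.13 N·m.
α = τ/I = 13.13/1.303 = 10.08 rad/s².

α ≈ 10.1 rad/s², anticlockwise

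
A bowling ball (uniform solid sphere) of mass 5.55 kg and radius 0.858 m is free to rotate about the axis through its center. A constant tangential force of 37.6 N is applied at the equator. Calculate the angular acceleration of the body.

α ≈ 19.7 rad/s²

I = (2/5)MR² = (2/5)(5.55)(0.858)² = 1.634 kg·m².
τ = F R = (37.6)(0.858) = 32.26 N·m.
Newton's second law for rotation, τ = Iα, gives α = τ/I = 32.26/1.634 = 19.74 rad/s².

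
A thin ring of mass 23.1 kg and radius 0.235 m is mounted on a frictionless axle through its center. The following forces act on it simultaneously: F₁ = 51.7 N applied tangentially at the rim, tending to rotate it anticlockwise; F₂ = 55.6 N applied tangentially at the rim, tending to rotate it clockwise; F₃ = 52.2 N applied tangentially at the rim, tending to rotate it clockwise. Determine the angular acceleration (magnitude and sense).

I = MR² = (23.1)(0.235)² = 1.276 kg·m².
Taking anticlockwise as positive: τ₁ = +(51.7)(0.235) = +12.15 N·m; τ₂ = −(55.6)(0.235) = −13.07 N·m; τ₃ = −(52.2)(0.235) = −12.27 N·m.
Net torque τ = -13.18 N·m.
α = τ/I = -13.18/1.276 = -10.33 rad/s².

α ≈ 10.3 rad/s², clockwise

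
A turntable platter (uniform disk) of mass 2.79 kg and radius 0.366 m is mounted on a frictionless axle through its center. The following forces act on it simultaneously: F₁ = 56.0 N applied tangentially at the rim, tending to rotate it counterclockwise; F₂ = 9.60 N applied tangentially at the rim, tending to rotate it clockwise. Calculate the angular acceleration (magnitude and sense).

α ≈ 90.9 rad/s², counterclockwise

I = ½MR² = (1/2)(2.79)(0.366)² = 0.1869 kg·m².
Taking counterclockwise as positive: τ₁ = +(56.0)(0.366) = +20.50 N·m; τ₂ = −(9.60)(0.366) = −3.514 N·m.
Net torque τ = 16.98 N·m.
α = τ/I = 16.98/0.1869 = 90.88 rad/s².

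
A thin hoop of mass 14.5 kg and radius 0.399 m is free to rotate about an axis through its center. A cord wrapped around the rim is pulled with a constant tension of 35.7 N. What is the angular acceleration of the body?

I = MR² = (14.5)(0.399)² = 2.308 kg·m².
τ = F R = (35.7)(0.399) = 14.24 N·m.
From τ = Iα: α = 14.24/2.308 = 6.171 rad/s².

α ≈ 6.17 rad/s²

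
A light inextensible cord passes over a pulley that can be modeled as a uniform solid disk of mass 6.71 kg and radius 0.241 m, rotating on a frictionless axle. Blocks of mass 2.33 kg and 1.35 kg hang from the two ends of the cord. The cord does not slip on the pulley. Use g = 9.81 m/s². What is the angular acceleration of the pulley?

α ≈ 5.67 rad/s²

I = ½MR² = (1/2)(6.71)(0.241)² = 0.1949 kg·m².
Heavier block: m₁g − T₁ = m₁a. Lighter block: T₂ − m₂g = m₂a.
Pulley: (T₁ − T₂)R = Iα = I(a/R), so T₁ − T₂ = (I/R²)a = (1/2)M_p a = 3.355·a.
Adding the three: (m₁ − m₂)g = (m₁ + m₂ + 3.355)a, so a = (2.33 − 1.35)(9.81)/(2.33 + 1.35 + 3.355) = 1.367 m/s².
α = a/R = 1.367/0.241 = 5.670 rad/s².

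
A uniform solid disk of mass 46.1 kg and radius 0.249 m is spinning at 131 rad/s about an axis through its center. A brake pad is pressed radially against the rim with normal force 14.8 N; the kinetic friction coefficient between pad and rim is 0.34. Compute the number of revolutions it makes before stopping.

I = ½MR² = (1/2)(46.1)(0.249)² = 1.429 kg·m².
Friction force f = μN = (0.34)(14.8) = 5.032 N at the rim; torque magnitude τ = fR = 1.253 N·m, opposing ω.
|α| = τ/I = 1.253/1.429 = 0.8767 rad/s² (deceleration).
ω² = ω₀² − 2|α|θ with ω = 0 ⇒ θ = ω₀²/(2|α|) = 9787 rad = 1558 rev.

≈ 1560 revolutions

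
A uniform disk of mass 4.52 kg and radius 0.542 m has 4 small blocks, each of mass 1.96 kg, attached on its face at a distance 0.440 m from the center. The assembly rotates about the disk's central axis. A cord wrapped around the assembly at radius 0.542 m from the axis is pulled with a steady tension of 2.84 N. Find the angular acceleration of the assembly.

α ≈ 0.706 rad/s²

I_disk = ½MR² = ½(4.52)(0.542)² = 0.6639 kg·m².
I_blocks = 4·m·r² = 4(1.96)(0.440)² = 1.518 kg·m².
Total I = 2.182 kg·m².
τ = F r = (2.84)(0.542) = 1.539 N·m.
α = τ/I = 1.539/2.182 = 0.7055 rad/s².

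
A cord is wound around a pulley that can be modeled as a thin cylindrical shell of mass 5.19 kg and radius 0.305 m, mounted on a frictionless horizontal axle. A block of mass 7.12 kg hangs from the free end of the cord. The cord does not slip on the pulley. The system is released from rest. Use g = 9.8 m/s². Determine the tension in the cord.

T ≈ 29.4 N

I = MR² = (5.19)(0.305)² = 0.4828 kg·m².
Block: mg − T = ma. Pulley: TR = Iα. No-slip: a = αR, so T = (I/R²)a = 5.190·a.
Then mg = (m + 5.190)a, so a = (7.12)(9.8)/(7.12 + 5.190) = 5.668 m/s².
T = 5.190·a = 29.42 N.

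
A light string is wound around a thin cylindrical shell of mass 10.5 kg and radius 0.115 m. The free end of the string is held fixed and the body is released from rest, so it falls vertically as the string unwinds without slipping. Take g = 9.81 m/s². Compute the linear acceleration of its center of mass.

Translation: Mg − T = Ma. Rotation about the center: TR = Iα with I = MR².
With a = αR: T = (I/R²)a = M a, so Mg = (1 + 1.000)Ma.
a = g/(1 + 1.000) = 9.81/2.000 = 4.905 m/s².

a ≈ 4.91 m/s²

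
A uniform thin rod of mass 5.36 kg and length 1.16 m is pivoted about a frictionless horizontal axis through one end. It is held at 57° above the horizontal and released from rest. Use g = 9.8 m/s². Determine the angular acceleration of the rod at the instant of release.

α ≈ 6.90 rad/s²

About the pivot, I = (1/3)ML² = (1/3)(5.36)(1.16)² = 2.404 kg·m².
The weight acts at the center, a distance L/2 = 0.5800 m from the pivot; τ = Mg(L/2) cos 57° = 16.59 N·m.
α = τ/I = 16.59/2.404 = 6.902 rad/s².
(Equivalently α = (3g/(2L)) cos 57° = 6.902 rad/s².)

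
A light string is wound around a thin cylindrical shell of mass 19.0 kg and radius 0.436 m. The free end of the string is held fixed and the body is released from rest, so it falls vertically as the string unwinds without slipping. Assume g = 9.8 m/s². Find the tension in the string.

Translation: Mg − T = Ma. Rotation about the center: TR = Iα with I = MR².
With a = αR: T = (I/R²)a = M a, so Mg = (1 + 1.000)Ma.
a = g/(1 + 1.000) = 9.8/2.000 = 4.900 m/s².
T = 1.000·M·a = (1.000)(19.0)(4.900) = 93.10 N.

T ≈ 93.1 N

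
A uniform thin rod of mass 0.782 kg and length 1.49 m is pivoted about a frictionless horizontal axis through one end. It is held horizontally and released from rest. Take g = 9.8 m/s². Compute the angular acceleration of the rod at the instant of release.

About the pivot, I = (1/3)ML² = (1/3)(0.782)(1.49)² = 0.5787 kg·m².
The weight acts at the center, a distance L/2 = 0.7450 m from the pivot; τ = Mg(L/2) = 5.709 N·m.
α = τ/I = 5.709/0.5787 = 9.866 rad/s².

α ≈ 9.87 rad/s²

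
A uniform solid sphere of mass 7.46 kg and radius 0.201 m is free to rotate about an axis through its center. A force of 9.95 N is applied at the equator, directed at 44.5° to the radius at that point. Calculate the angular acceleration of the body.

I = (2/5)MR² = (2/5)(7.46)(0.201)² = 0.1206 kg·m².
Only the tangential component produces torque: τ = F R sinθ = (9.95)(0.201) sin 44.5° = 1.402 N·m.
From τ = Iα: α = 1.402/0.1206 = 11.63 rad/s².

α ≈ 11.6 rad/s²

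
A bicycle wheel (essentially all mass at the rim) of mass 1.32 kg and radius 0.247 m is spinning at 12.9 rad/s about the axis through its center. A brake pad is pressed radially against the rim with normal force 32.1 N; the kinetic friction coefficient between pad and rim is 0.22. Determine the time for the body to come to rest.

I = MR² = (1.32)(0.247)² = 0.08053 kg·m².
Friction force f = μN = (0.22)(32.1) = 7.062 N at the rim; torque magnitude τ = fR = 1.744 N·m, opposing ω.
|α| = τ/I = 1.744/0.08053 = 21.66 rad/s² (deceleration).
0 = ω₀ − |α|t ⇒ t = ω₀/|α| = 12.9/21.66 = 0.5956 s.

t ≈ 0.596 s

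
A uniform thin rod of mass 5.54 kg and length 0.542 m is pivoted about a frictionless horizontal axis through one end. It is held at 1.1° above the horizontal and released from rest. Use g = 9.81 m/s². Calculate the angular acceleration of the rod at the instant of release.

α ≈ 27.1 rad/s²

About the pivot, I = (1/3)ML² = (1/3)(5.54)(0.542)² = 0.5425 kg·m².
The weight acts at the center, a distance L/2 = 0.2710 m from the pivot; τ = Mg(L/2) cos 1.1° = 14.73 N·m.
α = τ/I = 14.73/0.5425 = 27.14 rad/s².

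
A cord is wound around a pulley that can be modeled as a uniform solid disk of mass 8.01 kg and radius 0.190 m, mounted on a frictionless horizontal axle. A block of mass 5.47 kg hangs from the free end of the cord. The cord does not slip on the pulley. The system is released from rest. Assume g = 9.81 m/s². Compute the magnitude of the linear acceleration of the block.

I = ½MR² = (1/2)(8.01)(0.190)² = 0.1446 kg·m².
Block: mg − T = ma. Pulley: TR = Iα. No-slip: a = αR, so T = (I/R²)a = 4.005·a.
Then mg = (m + 4.005)a, so a = (5.47)(9.81)/(5.47 + 4.005) = 5.663 m/s².

a ≈ 5.66 m/s²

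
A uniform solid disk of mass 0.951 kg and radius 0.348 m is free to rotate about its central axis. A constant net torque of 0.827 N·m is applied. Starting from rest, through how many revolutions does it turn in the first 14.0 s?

I = ½MR² = (1/2)(0.951)(0.348)² = 0.05758 kg·m².
α = τ/I = 0.827/0.05758 = 14.36 rad/s².
θ = ½αt² = ½(14.36)(14.0)² = 1407 rad.
Revolutions = θ/(2π) = 224.0.

≈ 224 revolutions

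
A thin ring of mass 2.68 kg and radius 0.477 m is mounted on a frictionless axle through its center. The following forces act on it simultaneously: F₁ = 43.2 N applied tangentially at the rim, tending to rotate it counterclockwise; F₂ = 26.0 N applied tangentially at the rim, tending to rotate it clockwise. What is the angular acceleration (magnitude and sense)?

α ≈ 13.5 rad/s², counterclockwise

I = MR² = (2.68)(0.477)² = 0.6098 kg·m².
Taking counterclockwise as positive: τ₁ = +(43.2)(0.477) = +20.61 N·m; τ₂ = −(26.0)(0.477) = −12.40 N·m.
Net torque τ = 8.204 N·m.
α = τ/I = 8.204/0.6098 = 13.45 rad/s².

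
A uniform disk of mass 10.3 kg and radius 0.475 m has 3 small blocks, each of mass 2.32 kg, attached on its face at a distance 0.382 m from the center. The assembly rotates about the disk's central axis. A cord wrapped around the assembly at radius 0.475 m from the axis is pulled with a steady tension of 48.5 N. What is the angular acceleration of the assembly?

I_disk = ½MR² = ½(10.3)(0.475)² = 1.162 kg·m².
I_blocks = 3·m·r² = 3(2.32)(0.382)² = 1.016 kg·m².
Total I = 2.178 kg·m².
τ = F r = (48.5)(0.475) = 23.04 N·m.
α = τ/I = 23.04/2.178 = 10.58 rad/s².

α ≈ 10.6 rad/s²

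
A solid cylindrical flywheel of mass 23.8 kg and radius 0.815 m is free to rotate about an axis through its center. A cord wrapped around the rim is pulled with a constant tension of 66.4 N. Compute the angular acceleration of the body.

I = ½MR² = (1/2)(23.8)(0.815)² = 7.904 kg·m².
τ = F R = (66.4)(0.815) = 54.12 N·m.
From τ = Iα: α = 54.12/7.904 = 6.846 rad/s².

α ≈ 6.85 rad/s²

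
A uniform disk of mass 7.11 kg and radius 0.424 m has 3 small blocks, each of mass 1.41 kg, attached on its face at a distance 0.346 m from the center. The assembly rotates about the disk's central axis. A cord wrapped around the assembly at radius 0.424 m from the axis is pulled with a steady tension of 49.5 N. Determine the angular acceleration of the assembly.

α ≈ 18.3 rad/s²

I_disk = ½MR² = ½(7.11)(0.424)² = 0.6391 kg·m².
I_blocks = 3·m·r² = 3(1.41)(0.346)² = 0.5064 kg·m².
Total I = 1.146 kg·m².
τ = F r = (49.5)(0.424) = 20.99 N·m.
α = τ/I = 20.99/1.146 = 18.32 rad/s².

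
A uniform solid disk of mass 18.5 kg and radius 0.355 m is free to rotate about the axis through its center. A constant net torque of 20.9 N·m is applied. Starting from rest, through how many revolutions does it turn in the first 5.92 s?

≈ 50.0 revolutions

I = ½MR² = (1/2)(18.5)(0.355)² = 1.166 kg·m².
α = τ/I = 20.9/1.166 = 17.93 rad/s².
θ = ½αt² = ½(17.93)(5.92)² = 314.2 rad.
Revolutions = θ/(2π) = 50.00.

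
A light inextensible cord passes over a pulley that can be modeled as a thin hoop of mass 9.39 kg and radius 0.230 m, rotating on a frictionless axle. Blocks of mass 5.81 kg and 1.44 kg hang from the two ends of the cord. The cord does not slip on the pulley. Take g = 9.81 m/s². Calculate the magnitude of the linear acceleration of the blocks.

a ≈ 2.58 m/s²

I = MR² = (9.39)(0.230)² = 0.4967 kg·m².
Heavier block: m₁g − T₁ = m₁a. Lighter block: T₂ − m₂g = m₂a.
Pulley: (T₁ − T₂)R = Iα = I(a/R), so T₁ − T₂ = (I/R²)a = 1·M_p a = 9.390·a.
Adding the three: (m₁ − m₂)g = (m₁ + m₂ + 9.390)a, so a = (5.81 − 1.44)(9.81)/(5.81 + 1.44 + 9.390) = 2.576 m/s².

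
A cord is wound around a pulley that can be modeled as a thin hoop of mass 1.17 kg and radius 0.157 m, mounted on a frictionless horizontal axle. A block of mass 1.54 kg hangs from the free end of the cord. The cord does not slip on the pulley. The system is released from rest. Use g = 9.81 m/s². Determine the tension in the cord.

T ≈ 6.52 N

I = MR² = (1.17)(0.157)² = 0.02884 kg·m².
Block: mg − T = ma. Pulley: TR = Iα. No-slip: a = αR, so T = (I/R²)a = 1.170·a.
Then mg = (m + 1.170)a, so a = (1.54)(9.81)/(1.54 + 1.170) = 5.575 m/s².
T = 1.170·a = 6.522 N.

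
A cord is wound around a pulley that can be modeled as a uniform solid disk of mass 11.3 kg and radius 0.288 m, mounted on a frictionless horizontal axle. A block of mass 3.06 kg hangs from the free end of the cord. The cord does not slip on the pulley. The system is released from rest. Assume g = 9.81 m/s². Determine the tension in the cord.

T ≈ 19.5 N

I = ½MR² = (1/2)(11.3)(0.288)² = 0.4686 kg·m².
Block: mg − T = ma. Pulley: TR = Iα. No-slip: a = αR, so T = (I/R²)a = 5.650·a.
Then mg = (m + 5.650)a, so a = (3.06)(9.81)/(3.06 + 5.650) = 3.446 m/s².
T = 5.650·a = 19.47 N.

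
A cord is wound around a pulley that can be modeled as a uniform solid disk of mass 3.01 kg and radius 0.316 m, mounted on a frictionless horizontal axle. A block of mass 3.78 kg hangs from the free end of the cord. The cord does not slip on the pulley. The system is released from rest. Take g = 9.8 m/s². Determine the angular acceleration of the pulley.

I = ½MR² = (1/2)(3.01)(0.316)² = 0.1503 kg·m².
Block: mg − T = ma. Pulley: TR = Iα. No-slip: a = αR, so T = (I/R²)a = 1.505·a.
Then mg = (m + 1.505)a, so a = (3.78)(9.8)/(3.78 + 1.505) = 7.009 m/s².
α = a/R = 7.009/0.316 = 22.18 rad/s².

α ≈ 22.2 rad/s²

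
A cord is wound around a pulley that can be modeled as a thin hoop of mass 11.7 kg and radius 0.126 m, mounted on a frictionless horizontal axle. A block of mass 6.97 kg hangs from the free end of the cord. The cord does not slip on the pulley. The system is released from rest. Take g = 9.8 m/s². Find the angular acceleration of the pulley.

I = MR² = (11.7)(0.126)² = 0.1857 kg·m².
Block: mg − T = ma. Pulley: TR = Iα. No-slip: a = αR, so T = (I/R²)a = 11.70·a.
Then mg = (m + 11.70)a, so a = (6.97)(9.8)/(6.97 + 11.70) = 3.659 m/s².
α = a/R = 3.659/0.126 = 29.04 rad/s².

α ≈ 29.0 rad/s²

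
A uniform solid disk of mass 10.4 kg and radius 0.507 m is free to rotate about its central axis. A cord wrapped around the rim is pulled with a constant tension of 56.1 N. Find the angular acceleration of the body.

α ≈ 21.3 rad/s²

I = ½MR² = (1/2)(10.4)(0.507)² = 1.337 kg·m².
τ = F R = (56.1)(0.507) = 28.44 N·m.
From τ = Iα: α = 28.44/1.337 = 21.28 rad/s².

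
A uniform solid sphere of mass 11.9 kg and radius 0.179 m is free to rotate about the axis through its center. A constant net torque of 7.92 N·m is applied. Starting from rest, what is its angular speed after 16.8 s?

I = (2/5)MR² = (2/5)(11.9)(0.179)² = 0.1525 kg·m².
α = τ/I = 7.92/0.1525 = 51.93 rad/s².
ω = ω₀ + αt = 0 + (51.93)(16.8) = 872.4 rad/s.

ω ≈ 872 rad/s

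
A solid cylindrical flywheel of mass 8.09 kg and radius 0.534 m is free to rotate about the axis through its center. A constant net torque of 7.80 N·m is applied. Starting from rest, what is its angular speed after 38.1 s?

ω ≈ 258 rad/s

I = ½MR² = (1/2)(8.09)(0.534)² = 1.153 kg·m².
α = τ/I = 7.80/1.153 = 6.762 rad/s².
ω = ω₀ + αt = 0 + (6.762)(38.1) = 257.6 rad/s.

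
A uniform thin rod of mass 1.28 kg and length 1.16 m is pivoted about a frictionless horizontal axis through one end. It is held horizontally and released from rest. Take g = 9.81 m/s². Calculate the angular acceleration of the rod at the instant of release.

About the pivot, I = (1/3)ML² = (1/3)(1.28)(1.16)² = 0.5741 kg·m².
The weight acts at the center, a distance L/2 = 0.5800 m from the pivot; τ = Mg(L/2) = 7.283 N·m.
α = τ/I = 7.283/0.5741 = 12.69 rad/s².
(Equivalently α = (3g/(2L)) = 12.69 rad/s².)

α ≈ 12.7 rad/s²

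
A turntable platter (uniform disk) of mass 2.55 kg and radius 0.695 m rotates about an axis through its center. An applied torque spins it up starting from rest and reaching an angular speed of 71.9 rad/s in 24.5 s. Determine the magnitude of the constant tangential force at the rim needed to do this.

F ≈ 2.60 N

I = ½MR² = (1/2)(2.55)(0.695)² = 0.6159 kg·m².
α = Δω/Δt = (71.9 − 0)/24.5 = 2.935 rad/s².
The required torque is τ = Iα = (0.6159)(2.935) = 1.807 N·m.
A tangential force at the rim gives τ = FR, so F = τ/R = 1.807/0.695 = 2.601 N.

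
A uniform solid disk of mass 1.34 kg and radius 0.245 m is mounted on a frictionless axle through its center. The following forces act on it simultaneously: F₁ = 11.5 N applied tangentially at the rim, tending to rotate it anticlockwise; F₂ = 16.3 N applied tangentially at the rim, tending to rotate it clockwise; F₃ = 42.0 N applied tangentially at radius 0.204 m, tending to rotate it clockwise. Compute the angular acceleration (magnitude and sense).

α ≈ 242 rad/s², clockwise

I = ½MR² = (1/2)(1.34)(0.245)² = 0.04022 kg·m².
Taking anticlockwise as positive: τ₁ = +(11.5)(0.245) = +2.817 N·m; τ₂ = −(16.3)(0.245) = −3.994 N·m; τ₃ = −(42.0)(0.204) = −8.568 N·m.
Net torque τ = -9.744 N·m.
α = τ/I = -9.744/0.04022 = -242.3 rad/s².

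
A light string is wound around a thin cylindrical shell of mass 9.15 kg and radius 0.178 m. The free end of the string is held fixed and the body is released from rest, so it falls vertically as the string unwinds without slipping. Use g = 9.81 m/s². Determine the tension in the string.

T ≈ 44.9 N

Translation: Mg − T = Ma. Rotation about the center: TR = Iα with I = MR².
With a = αR: T = (I/R²)a = M a, so Mg = (1 + 1.000)Ma.
a = g/(1 + 1.000) = 9.81/2.000 = 4.905 m/s².
T = 1.000·M·a = (1.000)(9.15)(4.905) = 44.88 N.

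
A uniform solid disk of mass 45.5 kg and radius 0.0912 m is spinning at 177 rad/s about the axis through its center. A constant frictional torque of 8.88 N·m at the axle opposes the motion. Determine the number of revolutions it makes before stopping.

I = ½MR² = (1/2)(45.5)(0.0912)² = 0.1892 kg·m².
The net torque has magnitude 8.88 N·m, opposing ω.
|α| = τ/I = 8.880/0.1892 = 46.93 rad/s² (deceleration).
ω² = ω₀² − 2|α|θ with ω = 0 ⇒ θ = ω₀²/(2|α|) = 333.8 rad = 53.12 rev.

≈ 53.1 revolutions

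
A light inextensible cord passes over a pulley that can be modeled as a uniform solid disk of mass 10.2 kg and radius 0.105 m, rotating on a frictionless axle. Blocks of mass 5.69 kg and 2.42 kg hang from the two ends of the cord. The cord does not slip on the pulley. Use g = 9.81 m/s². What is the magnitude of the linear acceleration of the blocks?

a ≈ 2.43 m/s²

I = ½MR² = (1/2)(10.2)(0.105)² = 0.05623 kg·m².
Heavier block: m₁g − T₁ = m₁a. Lighter block: T₂ − m₂g = m₂a.
Pulley: (T₁ − T₂)R = Iα = I(a/R), so T₁ − T₂ = (I/R²)a = (1/2)M_p a = 5.100·a.
Adding the three: (m₁ − m₂)g = (m₁ + m₂ + 5.100)a, so a = (5.69 − 2.42)(9.81)/(5.69 + 2.42 + 5.100) = 2.428 m/s².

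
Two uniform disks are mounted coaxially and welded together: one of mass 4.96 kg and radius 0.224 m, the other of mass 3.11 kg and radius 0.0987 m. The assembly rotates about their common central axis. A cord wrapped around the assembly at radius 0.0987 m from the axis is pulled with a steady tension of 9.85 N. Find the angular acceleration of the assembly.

α ≈ 6.96 rad/s²

I = ½M₁R₁² + ½M₂R₂² = ½(4.96)(0.224)² + ½(3.11)(0.0987)² = 0.1396 kg·m².
τ = F r = (9.85)(0.0987) = 0.9722 N·m.
α = τ/I = 0.9722/0.1396 = 6.965 rad/s².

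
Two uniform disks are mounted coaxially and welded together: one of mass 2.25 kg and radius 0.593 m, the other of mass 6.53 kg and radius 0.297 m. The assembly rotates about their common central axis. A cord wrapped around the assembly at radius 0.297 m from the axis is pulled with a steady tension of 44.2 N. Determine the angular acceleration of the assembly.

α ≈ 19.2 rad/s²

I = ½M₁R₁² + ½M₂R₂² = ½(2.25)(0.593)² + ½(6.53)(0.297)² = 0.6836 kg·m².
τ = F r = (44.2)(0.297) = 13.13 N·m.
α = τ/I = 13.13/0.6836 = 19.20 rad/s².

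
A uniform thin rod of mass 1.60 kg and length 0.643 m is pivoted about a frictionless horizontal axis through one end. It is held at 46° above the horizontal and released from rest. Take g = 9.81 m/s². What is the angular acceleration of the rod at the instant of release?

α ≈ 15.9 rad/s²

About the pivot, I = (1/3)ML² = (1/3)(1.60)(0.643)² = 0.2205 kg·m².
The weight acts at the center, a distance L/2 = 0.3215 m from the pivot; τ = Mg(L/2) cos 46° = 3.505 N·m.
α = τ/I = 3.505/0.2205 = 15.90 rad/s².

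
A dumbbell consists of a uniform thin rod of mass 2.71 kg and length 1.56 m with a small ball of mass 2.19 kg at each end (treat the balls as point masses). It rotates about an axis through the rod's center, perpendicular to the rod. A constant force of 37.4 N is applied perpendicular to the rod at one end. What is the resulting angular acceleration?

α ≈ 9.08 rad/s²

I_rod = (1/12)ML² = (1/12)(2.71)(1.56)² = 0.5496 kg·m².
I_balls = 2·m·(L/2)² = 2(2.19)(0.7800)² = 2.665 kg·m².
Total I = 3.214 kg·m².
τ = F·(L/2) = (37.4)(0.780) = 29.17 N·m.
α = τ/I = 29.17/3.214 = 9.075 rad/s².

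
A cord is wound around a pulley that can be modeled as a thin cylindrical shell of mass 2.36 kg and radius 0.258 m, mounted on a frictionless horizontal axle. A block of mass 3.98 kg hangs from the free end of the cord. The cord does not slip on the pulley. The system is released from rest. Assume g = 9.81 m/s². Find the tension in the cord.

T ≈ 14.5 N

I = MR² = (2.36)(0.258)² = 0.1571 kg·m².
Block: mg − T = ma. Pulley: TR = Iα. No-slip: a = αR, so T = (I/R²)a = 2.360·a.
Then mg = (m + 2.360)a, so a = (3.98)(9.81)/(3.98 + 2.360) = 6.158 m/s².
T = 2.360·a = 14.53 N.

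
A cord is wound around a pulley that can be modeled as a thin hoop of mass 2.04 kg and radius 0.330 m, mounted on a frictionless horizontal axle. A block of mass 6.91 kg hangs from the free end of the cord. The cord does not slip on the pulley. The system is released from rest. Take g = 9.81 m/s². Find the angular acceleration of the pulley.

I = MR² = (2.04)(0.330)² = 0.2222 kg·m².
Block: mg − T = ma. Pulley: TR = Iα. No-slip: a = αR, so T = (I/R²)a = 2.040·a.
Then mg = (m + 2.040)a, so a = (6.91)(9.81)/(6.91 + 2.040) = 7.574 m/s².
α = a/R = 7.574/0.330 = 22.95 rad/s².

α ≈ 23.0 rad/s²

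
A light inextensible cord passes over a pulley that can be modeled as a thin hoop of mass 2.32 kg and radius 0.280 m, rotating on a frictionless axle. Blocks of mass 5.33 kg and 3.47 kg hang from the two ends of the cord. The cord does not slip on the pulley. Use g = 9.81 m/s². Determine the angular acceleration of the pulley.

I = MR² = (2.32)(0.280)² = 0.1819 kg·m².
Heavier block: m₁g − T₁ = m₁a. Lighter block: T₂ − m₂g = m₂a.
Pulley: (T₁ − T₂)R = Iα = I(a/R), so T₁ − T₂ = (I/R²)a = 1·M_p a = 2.320·a.
Adding the three: (m₁ − m₂)g = (m₁ + m₂ + 2.320)a, so a = (5.33 − 3.47)(9.81)/(5.33 + 3.47 + 2.320) = 1.641 m/s².
α = a/R = 1.641/0.280 = 5.860 rad/s².

α ≈ 5.86 rad/s²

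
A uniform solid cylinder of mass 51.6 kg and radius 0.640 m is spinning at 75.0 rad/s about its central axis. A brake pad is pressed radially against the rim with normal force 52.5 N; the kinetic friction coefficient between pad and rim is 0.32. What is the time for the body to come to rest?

t ≈ 73.7 s

I = ½MR² = (1/2)(51.6)(0.640)² = 10.57 kg·m².
Friction force f = μN = (0.32)(52.5) = 16.80 N at the rim; torque magnitude τ = fR = 10.75 N·m, opposing ω.
|α| = τ/I = 10.75/10.57 = 1.017 rad/s² (deceleration).
0 = ω₀ − |α|t ⇒ t = ω₀/|α| = 75.0/1.017 = 73.71 s.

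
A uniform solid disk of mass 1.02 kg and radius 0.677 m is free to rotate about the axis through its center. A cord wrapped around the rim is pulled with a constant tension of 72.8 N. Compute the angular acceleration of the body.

I = ½MR² = (1/2)(1.02)(0.677)² = 0.2337 kg·m².
τ = F R = (72.8)(0.677) = 49.29 N·m.
From τ = Iα: α = 49.29/0.2337 = 210.8 rad/s².

α ≈ 211 rad/s²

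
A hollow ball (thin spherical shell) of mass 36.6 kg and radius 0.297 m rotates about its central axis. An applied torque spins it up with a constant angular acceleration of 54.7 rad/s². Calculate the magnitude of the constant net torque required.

τ ≈ 118 N·m

I = (2/3)MR² = (2/3)(36.6)(0.297)² = 2.152 kg·m².
τ = Iα = (2.152)(54.70) = 117.7 N·m.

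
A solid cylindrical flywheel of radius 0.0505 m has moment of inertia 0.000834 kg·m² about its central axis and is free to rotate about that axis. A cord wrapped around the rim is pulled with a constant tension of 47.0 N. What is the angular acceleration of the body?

α ≈ 2850 rad/s²

τ = F R = (47.0)(0.0505) = 2.373 N·m.
Newton's second law for rotation, τ = Iα, gives α = τ/I = 2.373/0.0008340 = 2846 rad/s².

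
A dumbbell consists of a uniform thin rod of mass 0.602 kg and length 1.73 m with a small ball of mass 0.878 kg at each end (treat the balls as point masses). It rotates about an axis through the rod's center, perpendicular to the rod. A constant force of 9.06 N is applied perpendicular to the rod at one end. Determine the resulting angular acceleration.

I_rod = (1/12)ML² = (1/12)(0.602)(1.73)² = 0.1501 kg·m².
I_balls = 2·m·(L/2)² = 2(0.878)(0.8650)² = 1.314 kg·m².
Total I = 1.464 kg·m².
τ = F·(L/2) = (9.06)(0.865) = 7.837 N·m.
α = τ/I = 7.837/1.464 = 5.353 rad/s².

α ≈ 5.35 rad/s²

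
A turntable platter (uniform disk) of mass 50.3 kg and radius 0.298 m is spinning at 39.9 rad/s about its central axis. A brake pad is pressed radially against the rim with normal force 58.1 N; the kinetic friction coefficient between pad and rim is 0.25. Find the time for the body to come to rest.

t ≈ 20.6 s

I = ½MR² = (1/2)(50.3)(0.298)² = 2.233 kg·m².
Friction force f = μN = (0.25)(58.1) = 14.53 N at the rim; torque magnitude τ = fR = 4.328 N·m, opposing ω.
|α| = τ/I = 4.328/2.233 = 1.938 rad/s² (deceleration).
0 = ω₀ − |α|t ⇒ t = ω₀/|α| = 39.9/1.938 = 20.59 s.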